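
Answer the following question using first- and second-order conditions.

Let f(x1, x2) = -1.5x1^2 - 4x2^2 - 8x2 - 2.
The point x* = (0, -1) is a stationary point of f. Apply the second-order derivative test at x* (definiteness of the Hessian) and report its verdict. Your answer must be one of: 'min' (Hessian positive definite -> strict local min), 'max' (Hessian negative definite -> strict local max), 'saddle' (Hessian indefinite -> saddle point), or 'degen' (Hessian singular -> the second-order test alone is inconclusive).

Compute the Hessian H = grad^2 f:
  H = [[-3, 0], [0, -8]]
Verify stationarity: grad f(x*) = H x* + g = (0, 0).
Eigenvalues of H: -8, -3.
Both eigenvalues < 0, so H is negative definite -> x* is a strict local max.

max


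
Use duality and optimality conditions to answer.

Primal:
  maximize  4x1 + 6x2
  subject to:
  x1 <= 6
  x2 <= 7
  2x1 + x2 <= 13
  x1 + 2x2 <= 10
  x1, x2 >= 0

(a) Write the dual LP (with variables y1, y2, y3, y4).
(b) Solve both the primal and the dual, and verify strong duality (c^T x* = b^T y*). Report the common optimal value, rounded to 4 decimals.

The standard primal-dual pair for 'max c^T x s.t. A x <= b, x >= 0' is:
  Dual:  min b^T y  s.t.  A^T y >= c,  y >= 0.

So the dual LP is:
  minimize  6y1 + 7y2 + 13y3 + 10y4
  subject to:
    y1 + 2y3 + y4 >= 4
    y2 + y3 + 2y4 >= 6
    y1, y2, y3, y4 >= 0

Solving the primal: x* = (5.3333, 2.3333).
  primal value c^T x* = 35.3333.
Solving the dual: y* = (0, 0, 0.6667, 2.6667).
  dual value b^T y* = 35.3333.
Strong duality: c^T x* = b^T y*. Confirmed.

35.3333


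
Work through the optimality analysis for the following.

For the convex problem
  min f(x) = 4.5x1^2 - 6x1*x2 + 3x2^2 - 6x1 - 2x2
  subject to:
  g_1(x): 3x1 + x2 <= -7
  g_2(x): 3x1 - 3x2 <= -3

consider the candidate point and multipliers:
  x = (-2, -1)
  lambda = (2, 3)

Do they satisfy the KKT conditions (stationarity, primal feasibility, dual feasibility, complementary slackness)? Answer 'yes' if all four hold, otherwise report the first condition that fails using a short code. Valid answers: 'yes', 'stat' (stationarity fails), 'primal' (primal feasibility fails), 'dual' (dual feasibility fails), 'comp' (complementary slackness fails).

Gradient of f: grad f(x) = Q x + c = (-18, 4)
Constraint values g_i(x) = a_i^T x - b_i:
  g_1((-2, -1)) = 0
  g_2((-2, -1)) = 0
Stationarity residual: grad f(x) + sum_i lambda_i a_i = (-3, -3)
  -> stationarity FAILS
Primal feasibility (all g_i <= 0): OK
Dual feasibility (all lambda_i >= 0): OK
Complementary slackness (lambda_i * g_i(x) = 0 for all i): OK

Verdict: the first failing condition is stationarity -> stat.

stat


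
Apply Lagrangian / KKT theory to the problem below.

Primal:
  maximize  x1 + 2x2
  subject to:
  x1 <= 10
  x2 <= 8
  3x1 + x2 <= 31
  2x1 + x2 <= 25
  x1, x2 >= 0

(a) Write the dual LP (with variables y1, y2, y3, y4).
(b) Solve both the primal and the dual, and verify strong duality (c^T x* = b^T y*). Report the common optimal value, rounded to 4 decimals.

The standard primal-dual pair for 'max c^T x s.t. A x <= b, x >= 0' is:
  Dual:  min b^T y  s.t.  A^T y >= c,  y >= 0.

So the dual LP is:
  minimize  10y1 + 8y2 + 31y3 + 25y4
  subject to:
    y1 + 3y3 + 2y4 >= 1
    y2 + y3 + y4 >= 2
    y1, y2, y3, y4 >= 0

Solving the primal: x* = (7.6667, 8).
  primal value c^T x* = 23.6667.
Solving the dual: y* = (0, 1.6667, 0.3333, 0).
  dual value b^T y* = 23.6667.
Strong duality: c^T x* = b^T y*. Confirmed.

23.6667


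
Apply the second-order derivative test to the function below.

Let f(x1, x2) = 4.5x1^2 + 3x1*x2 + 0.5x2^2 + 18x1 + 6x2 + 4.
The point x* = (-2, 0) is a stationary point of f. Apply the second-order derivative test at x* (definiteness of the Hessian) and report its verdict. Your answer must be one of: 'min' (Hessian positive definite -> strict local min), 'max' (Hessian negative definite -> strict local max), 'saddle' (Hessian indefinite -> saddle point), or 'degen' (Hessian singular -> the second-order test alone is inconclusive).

Compute the Hessian H = grad^2 f:
  H = [[9, 3], [3, 1]]
Verify stationarity: grad f(x*) = H x* + g = (0, 0).
Eigenvalues of H: 0, 10.
H has a zero eigenvalue (singular; positive semidefinite but not definite), so H is neither positive definite, negative definite, nor indefinite. The second-order test alone is inconclusive -> degen.
(Indeed, f is constant along the null direction of H through x*, so x* is not a strict local extremum.)

degen


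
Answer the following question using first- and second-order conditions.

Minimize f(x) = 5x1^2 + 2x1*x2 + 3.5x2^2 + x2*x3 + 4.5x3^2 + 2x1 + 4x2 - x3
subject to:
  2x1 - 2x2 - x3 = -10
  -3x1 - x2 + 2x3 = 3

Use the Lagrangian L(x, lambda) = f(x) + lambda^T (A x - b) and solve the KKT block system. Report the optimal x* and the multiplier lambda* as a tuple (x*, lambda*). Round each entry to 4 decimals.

Form the Lagrangian:
  L(x, lambda) = (1/2) x^T Q x + c^T x + lambda^T (A x - b)
Stationarity (grad_x L = 0): Q x + c + A^T lambda = 0.
Primal feasibility: A x = b.

This gives the KKT block system:
  [ Q   A^T ] [ x     ]   [-c ]
  [ A    0  ] [ lambda ] = [ b ]

Solving the linear system:
  x*      = (-1.8677, 3.0265, 0.2117)
  lambda* = (9.4511, 2.7595)
  f(x*)   = 47.1956

x* = (-1.8677, 3.0265, 0.2117), lambda* = (9.4511, 2.7595)


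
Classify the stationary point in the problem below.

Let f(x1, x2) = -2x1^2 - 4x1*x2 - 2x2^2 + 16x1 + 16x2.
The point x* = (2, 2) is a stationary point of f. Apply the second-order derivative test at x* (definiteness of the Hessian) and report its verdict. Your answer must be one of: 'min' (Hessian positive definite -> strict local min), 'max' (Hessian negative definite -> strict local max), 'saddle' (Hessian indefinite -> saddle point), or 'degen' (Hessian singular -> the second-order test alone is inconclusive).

Compute the Hessian H = grad^2 f:
  H = [[-4, -4], [-4, -4]]
Verify stationarity: grad f(x*) = H x* + g = (0, 0).
Eigenvalues of H: -8, 0.
H has a zero eigenvalue (singular; negative semidefinite but not definite), so H is neither positive definite, negative definite, nor indefinite. The second-order test alone is inconclusive -> degen.
(Indeed, f is constant along the null direction of H through x*, so x* is not a strict local extremum.)

degen


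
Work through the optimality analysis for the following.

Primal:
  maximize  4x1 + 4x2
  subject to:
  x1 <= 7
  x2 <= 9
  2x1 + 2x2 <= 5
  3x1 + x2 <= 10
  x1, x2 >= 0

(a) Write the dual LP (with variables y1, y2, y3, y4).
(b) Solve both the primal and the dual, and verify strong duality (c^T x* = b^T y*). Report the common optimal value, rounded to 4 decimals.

The standard primal-dual pair for 'max c^T x s.t. A x <= b, x >= 0' is:
  Dual:  min b^T y  s.t.  A^T y >= c,  y >= 0.

So the dual LP is:
  minimize  7y1 + 9y2 + 5y3 + 10y4
  subject to:
    y1 + 2y3 + 3y4 >= 4
    y2 + 2y3 + y4 >= 4
    y1, y2, y3, y4 >= 0

Solving the primal: x* = (2.5, 0).
  primal value c^T x* = 10.
Solving the dual: y* = (0, 0, 2, 0).
  dual value b^T y* = 10.
Strong duality: c^T x* = b^T y*. Confirmed.

10


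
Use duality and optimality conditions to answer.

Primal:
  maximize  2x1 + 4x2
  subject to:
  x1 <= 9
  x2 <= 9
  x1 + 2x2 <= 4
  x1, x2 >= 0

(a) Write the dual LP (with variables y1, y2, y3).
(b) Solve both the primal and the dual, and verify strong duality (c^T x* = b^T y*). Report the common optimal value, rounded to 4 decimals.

The standard primal-dual pair for 'max c^T x s.t. A x <= b, x >= 0' is:
  Dual:  min b^T y  s.t.  A^T y >= c,  y >= 0.

So the dual LP is:
  minimize  9y1 + 9y2 + 4y3
  subject to:
    y1 + y3 >= 2
    y2 + 2y3 >= 4
    y1, y2, y3 >= 0

Solving the primal: x* = (4, 0).
  primal value c^T x* = 8.
Solving the dual: y* = (0, 0, 2).
  dual value b^T y* = 8.
Strong duality: c^T x* = b^T y*. Confirmed.

8


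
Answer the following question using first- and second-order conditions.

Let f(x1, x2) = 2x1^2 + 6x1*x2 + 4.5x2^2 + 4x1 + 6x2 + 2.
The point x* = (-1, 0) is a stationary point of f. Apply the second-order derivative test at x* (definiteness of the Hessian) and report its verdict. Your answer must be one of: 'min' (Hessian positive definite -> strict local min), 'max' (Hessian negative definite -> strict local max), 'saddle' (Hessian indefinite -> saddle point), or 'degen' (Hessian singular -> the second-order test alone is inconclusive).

Compute the Hessian H = grad^2 f:
  H = [[4, 6], [6, 9]]
Verify stationarity: grad f(x*) = H x* + g = (0, 0).
Eigenvalues of H: 0, 13.
H has a zero eigenvalue (singular; positive semidefinite but not definite), so H is neither positive definite, negative definite, nor indefinite. The second-order test alone is inconclusive -> degen.
(Indeed, f is constant along the null direction of H through x*, so x* is not a strict local extremum.)

degen


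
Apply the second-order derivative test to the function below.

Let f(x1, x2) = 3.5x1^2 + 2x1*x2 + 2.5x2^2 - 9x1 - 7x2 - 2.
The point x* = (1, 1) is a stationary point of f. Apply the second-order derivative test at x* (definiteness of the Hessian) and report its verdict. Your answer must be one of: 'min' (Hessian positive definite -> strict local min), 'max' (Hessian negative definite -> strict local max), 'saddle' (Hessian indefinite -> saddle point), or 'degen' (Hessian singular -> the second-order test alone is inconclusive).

Compute the Hessian H = grad^2 f:
  H = [[7, 2], [2, 5]]
Verify stationarity: grad f(x*) = H x* + g = (0, 0).
Eigenvalues of H: 3.7639, 8.2361.
Both eigenvalues > 0, so H is positive definite -> x* is a strict local min.

min


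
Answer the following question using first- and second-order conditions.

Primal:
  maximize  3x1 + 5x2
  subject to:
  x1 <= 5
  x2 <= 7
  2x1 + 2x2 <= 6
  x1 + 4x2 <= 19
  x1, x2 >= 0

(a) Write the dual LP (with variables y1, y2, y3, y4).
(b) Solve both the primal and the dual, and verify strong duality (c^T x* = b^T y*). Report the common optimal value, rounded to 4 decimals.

The standard primal-dual pair for 'max c^T x s.t. A x <= b, x >= 0' is:
  Dual:  min b^T y  s.t.  A^T y >= c,  y >= 0.

So the dual LP is:
  minimize  5y1 + 7y2 + 6y3 + 19y4
  subject to:
    y1 + 2y3 + y4 >= 3
    y2 + 2y3 + 4y4 >= 5
    y1, y2, y3, y4 >= 0

Solving the primal: x* = (0, 3).
  primal value c^T x* = 15.
Solving the dual: y* = (0, 0, 2.5, 0).
  dual value b^T y* = 15.
Strong duality: c^T x* = b^T y*. Confirmed.

15


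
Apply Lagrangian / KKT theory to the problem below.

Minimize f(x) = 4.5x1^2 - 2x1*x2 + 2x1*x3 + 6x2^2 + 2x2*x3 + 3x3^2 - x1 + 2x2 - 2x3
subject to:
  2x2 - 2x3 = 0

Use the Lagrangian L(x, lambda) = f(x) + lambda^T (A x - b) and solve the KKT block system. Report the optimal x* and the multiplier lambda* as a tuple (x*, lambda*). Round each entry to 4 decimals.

Form the Lagrangian:
  L(x, lambda) = (1/2) x^T Q x + c^T x + lambda^T (A x - b)
Stationarity (grad_x L = 0): Q x + c + A^T lambda = 0.
Primal feasibility: A x = b.

This gives the KKT block system:
  [ Q   A^T ] [ x     ]   [-c ]
  [ A    0  ] [ lambda ] = [ b ]

Solving the linear system:
  x*      = (0.1111, 0, 0)
  lambda* = (-0.8889)
  f(x*)   = -0.0556

x* = (0.1111, 0, 0), lambda* = (-0.8889)


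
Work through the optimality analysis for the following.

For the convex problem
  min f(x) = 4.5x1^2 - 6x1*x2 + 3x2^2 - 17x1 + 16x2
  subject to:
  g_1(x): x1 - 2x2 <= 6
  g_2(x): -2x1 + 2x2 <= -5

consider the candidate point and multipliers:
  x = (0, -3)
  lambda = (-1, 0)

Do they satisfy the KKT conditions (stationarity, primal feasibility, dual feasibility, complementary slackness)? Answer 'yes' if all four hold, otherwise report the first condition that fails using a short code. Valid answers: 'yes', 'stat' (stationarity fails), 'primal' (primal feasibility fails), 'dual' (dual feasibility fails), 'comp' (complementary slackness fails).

Gradient of f: grad f(x) = Q x + c = (1, -2)
Constraint values g_i(x) = a_i^T x - b_i:
  g_1((0, -3)) = 0
  g_2((0, -3)) = -1
Stationarity residual: grad f(x) + sum_i lambda_i a_i = (0, 0)
  -> stationarity OK
Primal feasibility (all g_i <= 0): OK
Dual feasibility (all lambda_i >= 0): FAILS
Complementary slackness (lambda_i * g_i(x) = 0 for all i): OK

Verdict: the first failing condition is dual_feasibility -> dual.

dual


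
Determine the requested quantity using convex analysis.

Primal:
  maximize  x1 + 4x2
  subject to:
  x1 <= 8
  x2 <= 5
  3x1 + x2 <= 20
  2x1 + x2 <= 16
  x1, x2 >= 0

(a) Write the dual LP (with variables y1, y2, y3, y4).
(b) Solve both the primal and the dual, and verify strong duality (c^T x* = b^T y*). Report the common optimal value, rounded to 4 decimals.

The standard primal-dual pair for 'max c^T x s.t. A x <= b, x >= 0' is:
  Dual:  min b^T y  s.t.  A^T y >= c,  y >= 0.

So the dual LP is:
  minimize  8y1 + 5y2 + 20y3 + 16y4
  subject to:
    y1 + 3y3 + 2y4 >= 1
    y2 + y3 + y4 >= 4
    y1, y2, y3, y4 >= 0

Solving the primal: x* = (5, 5).
  primal value c^T x* = 25.
Solving the dual: y* = (0, 3.6667, 0.3333, 0).
  dual value b^T y* = 25.
Strong duality: c^T x* = b^T y*. Confirmed.

25


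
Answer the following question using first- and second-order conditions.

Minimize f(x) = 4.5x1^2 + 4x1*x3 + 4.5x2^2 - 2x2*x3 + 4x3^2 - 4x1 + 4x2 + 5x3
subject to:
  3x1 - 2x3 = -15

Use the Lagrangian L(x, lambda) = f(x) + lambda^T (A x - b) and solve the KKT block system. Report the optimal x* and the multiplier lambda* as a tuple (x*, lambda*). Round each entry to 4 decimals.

Form the Lagrangian:
  L(x, lambda) = (1/2) x^T Q x + c^T x + lambda^T (A x - b)
Stationarity (grad_x L = 0): Q x + c + A^T lambda = 0.
Primal feasibility: A x = b.

This gives the KKT block system:
  [ Q   A^T ] [ x     ]   [-c ]
  [ A    0  ] [ lambda ] = [ b ]

Solving the linear system:
  x*      = (-3.1535, 0.1711, 2.7697)
  lambda* = (7.1009)
  f(x*)   = 66.83

x* = (-3.1535, 0.1711, 2.7697), lambda* = (7.1009)


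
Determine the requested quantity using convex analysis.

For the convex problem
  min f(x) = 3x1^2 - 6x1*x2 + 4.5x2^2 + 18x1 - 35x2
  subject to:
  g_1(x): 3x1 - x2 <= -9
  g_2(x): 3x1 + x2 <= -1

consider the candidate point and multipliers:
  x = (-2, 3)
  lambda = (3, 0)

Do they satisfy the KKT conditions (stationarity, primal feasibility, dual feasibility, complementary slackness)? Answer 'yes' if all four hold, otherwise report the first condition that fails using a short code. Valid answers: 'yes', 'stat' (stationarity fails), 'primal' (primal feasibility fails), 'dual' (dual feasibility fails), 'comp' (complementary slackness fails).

Gradient of f: grad f(x) = Q x + c = (-12, 4)
Constraint values g_i(x) = a_i^T x - b_i:
  g_1((-2, 3)) = 0
  g_2((-2, 3)) = -2
Stationarity residual: grad f(x) + sum_i lambda_i a_i = (-3, 1)
  -> stationarity FAILS
Primal feasibility (all g_i <= 0): OK
Dual feasibility (all lambda_i >= 0): OK
Complementary slackness (lambda_i * g_i(x) = 0 for all i): OK

Verdict: the first failing condition is stationarity -> stat.

stat


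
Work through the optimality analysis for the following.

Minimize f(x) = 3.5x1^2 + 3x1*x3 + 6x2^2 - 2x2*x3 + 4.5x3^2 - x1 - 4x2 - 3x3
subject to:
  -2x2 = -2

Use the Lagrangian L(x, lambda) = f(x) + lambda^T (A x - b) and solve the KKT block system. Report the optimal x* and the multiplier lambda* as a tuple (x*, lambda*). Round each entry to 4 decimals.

Form the Lagrangian:
  L(x, lambda) = (1/2) x^T Q x + c^T x + lambda^T (A x - b)
Stationarity (grad_x L = 0): Q x + c + A^T lambda = 0.
Primal feasibility: A x = b.

This gives the KKT block system:
  [ Q   A^T ] [ x     ]   [-c ]
  [ A    0  ] [ lambda ] = [ b ]

Solving the linear system:
  x*      = (-0.1111, 1, 0.5926)
  lambda* = (3.4074)
  f(x*)   = 0.5741

x* = (-0.1111, 1, 0.5926), lambda* = (3.4074)


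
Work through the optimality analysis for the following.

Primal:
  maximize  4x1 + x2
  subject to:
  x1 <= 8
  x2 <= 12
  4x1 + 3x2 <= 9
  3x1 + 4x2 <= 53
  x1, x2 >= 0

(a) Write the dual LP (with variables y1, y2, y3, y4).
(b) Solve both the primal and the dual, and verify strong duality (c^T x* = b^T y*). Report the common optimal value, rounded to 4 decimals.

The standard primal-dual pair for 'max c^T x s.t. A x <= b, x >= 0' is:
  Dual:  min b^T y  s.t.  A^T y >= c,  y >= 0.

So the dual LP is:
  minimize  8y1 + 12y2 + 9y3 + 53y4
  subject to:
    y1 + 4y3 + 3y4 >= 4
    y2 + 3y3 + 4y4 >= 1
    y1, y2, y3, y4 >= 0

Solving the primal: x* = (2.25, 0).
  primal value c^T x* = 9.
Solving the dual: y* = (0, 0, 1, 0).
  dual value b^T y* = 9.
Strong duality: c^T x* = b^T y*. Confirmed.

9


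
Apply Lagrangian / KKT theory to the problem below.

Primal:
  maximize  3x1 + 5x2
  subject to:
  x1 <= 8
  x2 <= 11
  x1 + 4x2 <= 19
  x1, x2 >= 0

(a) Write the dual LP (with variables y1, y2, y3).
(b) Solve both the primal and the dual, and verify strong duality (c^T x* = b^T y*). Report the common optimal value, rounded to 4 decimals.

The standard primal-dual pair for 'max c^T x s.t. A x <= b, x >= 0' is:
  Dual:  min b^T y  s.t.  A^T y >= c,  y >= 0.

So the dual LP is:
  minimize  8y1 + 11y2 + 19y3
  subject to:
    y1 + y3 >= 3
    y2 + 4y3 >= 5
    y1, y2, y3 >= 0

Solving the primal: x* = (8, 2.75).
  primal value c^T x* = 37.75.
Solving the dual: y* = (1.75, 0, 1.25).
  dual value b^T y* = 37.75.
Strong duality: c^T x* = b^T y*. Confirmed.

37.75


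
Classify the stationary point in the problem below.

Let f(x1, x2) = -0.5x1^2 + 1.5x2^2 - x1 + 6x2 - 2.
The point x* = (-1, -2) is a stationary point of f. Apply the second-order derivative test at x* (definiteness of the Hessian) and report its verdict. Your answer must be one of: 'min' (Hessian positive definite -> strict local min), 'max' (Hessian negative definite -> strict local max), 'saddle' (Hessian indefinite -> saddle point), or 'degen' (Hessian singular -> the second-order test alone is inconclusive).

Compute the Hessian H = grad^2 f:
  H = [[-1, 0], [0, 3]]
Verify stationarity: grad f(x*) = H x* + g = (0, 0).
Eigenvalues of H: -1, 3.
Eigenvalues have mixed signs, so H is indefinite -> x* is a saddle point.

saddle


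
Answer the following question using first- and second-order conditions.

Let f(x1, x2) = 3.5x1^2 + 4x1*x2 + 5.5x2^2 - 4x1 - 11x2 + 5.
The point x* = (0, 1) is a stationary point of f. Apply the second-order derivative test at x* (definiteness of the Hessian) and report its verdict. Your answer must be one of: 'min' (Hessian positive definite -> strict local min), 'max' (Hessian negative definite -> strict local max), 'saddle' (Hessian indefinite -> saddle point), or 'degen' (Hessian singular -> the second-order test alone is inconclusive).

Compute the Hessian H = grad^2 f:
  H = [[7, 4], [4, 11]]
Verify stationarity: grad f(x*) = H x* + g = (0, 0).
Eigenvalues of H: 4.5279, 13.4721.
Both eigenvalues > 0, so H is positive definite -> x* is a strict local min.

min


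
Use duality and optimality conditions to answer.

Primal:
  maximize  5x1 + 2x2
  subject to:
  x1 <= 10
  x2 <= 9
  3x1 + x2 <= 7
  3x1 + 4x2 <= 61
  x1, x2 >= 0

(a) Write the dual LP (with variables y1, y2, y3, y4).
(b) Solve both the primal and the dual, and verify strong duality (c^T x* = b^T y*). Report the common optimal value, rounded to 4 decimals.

The standard primal-dual pair for 'max c^T x s.t. A x <= b, x >= 0' is:
  Dual:  min b^T y  s.t.  A^T y >= c,  y >= 0.

So the dual LP is:
  minimize  10y1 + 9y2 + 7y3 + 61y4
  subject to:
    y1 + 3y3 + 3y4 >= 5
    y2 + y3 + 4y4 >= 2
    y1, y2, y3, y4 >= 0

Solving the primal: x* = (0, 7).
  primal value c^T x* = 14.
Solving the dual: y* = (0, 0, 2, 0).
  dual value b^T y* = 14.
Strong duality: c^T x* = b^T y*. Confirmed.

14


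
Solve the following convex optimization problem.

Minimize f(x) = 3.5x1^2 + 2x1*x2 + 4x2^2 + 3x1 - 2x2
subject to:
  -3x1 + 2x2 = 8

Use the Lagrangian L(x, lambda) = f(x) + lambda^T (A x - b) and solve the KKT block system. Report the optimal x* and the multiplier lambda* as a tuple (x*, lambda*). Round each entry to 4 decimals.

Form the Lagrangian:
  L(x, lambda) = (1/2) x^T Q x + c^T x + lambda^T (A x - b)
Stationarity (grad_x L = 0): Q x + c + A^T lambda = 0.
Primal feasibility: A x = b.

This gives the KKT block system:
  [ Q   A^T ] [ x     ]   [-c ]
  [ A    0  ] [ lambda ] = [ b ]

Solving the linear system:
  x*      = (-1.8065, 1.2903)
  lambda* = (-2.3548)
  f(x*)   = 5.4194

x* = (-1.8065, 1.2903), lambda* = (-2.3548)


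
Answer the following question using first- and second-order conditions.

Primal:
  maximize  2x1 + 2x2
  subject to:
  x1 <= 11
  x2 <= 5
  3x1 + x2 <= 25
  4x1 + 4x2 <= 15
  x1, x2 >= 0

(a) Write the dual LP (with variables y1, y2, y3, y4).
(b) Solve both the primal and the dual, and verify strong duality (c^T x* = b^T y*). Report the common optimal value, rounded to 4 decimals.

The standard primal-dual pair for 'max c^T x s.t. A x <= b, x >= 0' is:
  Dual:  min b^T y  s.t.  A^T y >= c,  y >= 0.

So the dual LP is:
  minimize  11y1 + 5y2 + 25y3 + 15y4
  subject to:
    y1 + 3y3 + 4y4 >= 2
    y2 + y3 + 4y4 >= 2
    y1, y2, y3, y4 >= 0

Solving the primal: x* = (3.75, 0).
  primal value c^T x* = 7.5.
Solving the dual: y* = (0, 0, 0, 0.5).
  dual value b^T y* = 7.5.
Strong duality: c^T x* = b^T y*. Confirmed.

7.5


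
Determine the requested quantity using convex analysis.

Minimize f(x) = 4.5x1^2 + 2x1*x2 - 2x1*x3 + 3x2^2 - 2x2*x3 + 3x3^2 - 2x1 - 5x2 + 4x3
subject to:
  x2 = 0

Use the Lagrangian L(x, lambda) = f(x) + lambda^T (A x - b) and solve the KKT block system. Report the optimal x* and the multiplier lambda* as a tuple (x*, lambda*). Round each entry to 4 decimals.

Form the Lagrangian:
  L(x, lambda) = (1/2) x^T Q x + c^T x + lambda^T (A x - b)
Stationarity (grad_x L = 0): Q x + c + A^T lambda = 0.
Primal feasibility: A x = b.

This gives the KKT block system:
  [ Q   A^T ] [ x     ]   [-c ]
  [ A    0  ] [ lambda ] = [ b ]

Solving the linear system:
  x*      = (0.08, 0, -0.64)
  lambda* = (3.56)
  f(x*)   = -1.36

x* = (0.08, 0, -0.64), lambda* = (3.56)


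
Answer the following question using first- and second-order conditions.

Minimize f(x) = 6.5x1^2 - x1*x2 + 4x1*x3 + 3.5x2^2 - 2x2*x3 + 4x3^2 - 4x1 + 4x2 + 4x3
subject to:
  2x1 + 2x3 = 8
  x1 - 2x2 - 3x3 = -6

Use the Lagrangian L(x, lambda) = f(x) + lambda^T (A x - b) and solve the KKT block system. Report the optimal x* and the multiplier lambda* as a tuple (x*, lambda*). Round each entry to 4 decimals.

Form the Lagrangian:
  L(x, lambda) = (1/2) x^T Q x + c^T x + lambda^T (A x - b)
Stationarity (grad_x L = 0): Q x + c + A^T lambda = 0.
Primal feasibility: A x = b.

This gives the KKT block system:
  [ Q   A^T ] [ x     ]   [-c ]
  [ A    0  ] [ lambda ] = [ b ]

Solving the linear system:
  x*      = (1.7111, 0.4222, 2.2889)
  lambda* = (-13.6556, 0.3333)
  f(x*)   = 57.6222

x* = (1.7111, 0.4222, 2.2889), lambda* = (-13.6556, 0.3333)


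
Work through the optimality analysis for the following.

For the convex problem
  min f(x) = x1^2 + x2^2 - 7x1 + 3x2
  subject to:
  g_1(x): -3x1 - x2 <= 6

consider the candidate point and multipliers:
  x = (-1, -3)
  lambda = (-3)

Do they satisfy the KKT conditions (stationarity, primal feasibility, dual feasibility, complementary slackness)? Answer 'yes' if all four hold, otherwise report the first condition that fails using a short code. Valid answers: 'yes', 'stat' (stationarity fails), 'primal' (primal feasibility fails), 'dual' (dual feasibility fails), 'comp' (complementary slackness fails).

Gradient of f: grad f(x) = Q x + c = (-9, -3)
Constraint values g_i(x) = a_i^T x - b_i:
  g_1((-1, -3)) = 0
Stationarity residual: grad f(x) + sum_i lambda_i a_i = (0, 0)
  -> stationarity OK
Primal feasibility (all g_i <= 0): OK
Dual feasibility (all lambda_i >= 0): FAILS
Complementary slackness (lambda_i * g_i(x) = 0 for all i): OK

Verdict: the first failing condition is dual_feasibility -> dual.

dual


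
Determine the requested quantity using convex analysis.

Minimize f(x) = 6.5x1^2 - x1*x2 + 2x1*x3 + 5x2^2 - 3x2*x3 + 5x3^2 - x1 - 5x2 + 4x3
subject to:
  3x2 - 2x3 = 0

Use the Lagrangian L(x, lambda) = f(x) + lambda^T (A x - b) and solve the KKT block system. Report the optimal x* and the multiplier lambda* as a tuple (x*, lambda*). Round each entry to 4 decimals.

Form the Lagrangian:
  L(x, lambda) = (1/2) x^T Q x + c^T x + lambda^T (A x - b)
Stationarity (grad_x L = 0): Q x + c + A^T lambda = 0.
Primal feasibility: A x = b.

This gives the KKT block system:
  [ Q   A^T ] [ x     ]   [-c ]
  [ A    0  ] [ lambda ] = [ b ]

Solving the linear system:
  x*      = (0.0846, -0.0498, -0.0746)
  lambda* = (1.7861)
  f(x*)   = -0.0672

x* = (0.0846, -0.0498, -0.0746), lambda* = (1.7861)


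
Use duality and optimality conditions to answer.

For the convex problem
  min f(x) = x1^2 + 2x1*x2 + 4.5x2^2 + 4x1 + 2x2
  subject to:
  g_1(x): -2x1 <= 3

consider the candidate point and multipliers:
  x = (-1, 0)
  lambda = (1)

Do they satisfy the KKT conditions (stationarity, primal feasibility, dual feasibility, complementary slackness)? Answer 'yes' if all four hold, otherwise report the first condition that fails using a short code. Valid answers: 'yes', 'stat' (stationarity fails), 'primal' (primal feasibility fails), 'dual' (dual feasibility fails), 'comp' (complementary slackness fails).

Gradient of f: grad f(x) = Q x + c = (2, 0)
Constraint values g_i(x) = a_i^T x - b_i:
  g_1((-1, 0)) = -1
Stationarity residual: grad f(x) + sum_i lambda_i a_i = (0, 0)
  -> stationarity OK
Primal feasibility (all g_i <= 0): OK
Dual feasibility (all lambda_i >= 0): OK
Complementary slackness (lambda_i * g_i(x) = 0 for all i): FAILS

Verdict: the first failing condition is complementary_slackness -> comp.

comp


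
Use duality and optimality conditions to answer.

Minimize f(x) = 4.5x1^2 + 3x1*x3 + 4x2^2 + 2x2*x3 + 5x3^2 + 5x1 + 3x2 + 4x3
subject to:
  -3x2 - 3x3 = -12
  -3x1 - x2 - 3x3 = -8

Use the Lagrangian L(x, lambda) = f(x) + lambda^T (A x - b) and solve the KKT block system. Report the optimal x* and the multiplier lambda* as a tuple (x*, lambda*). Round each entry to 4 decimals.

Form the Lagrangian:
  L(x, lambda) = (1/2) x^T Q x + c^T x + lambda^T (A x - b)
Stationarity (grad_x L = 0): Q x + c + A^T lambda = 0.
Primal feasibility: A x = b.

This gives the KKT block system:
  [ Q   A^T ] [ x     ]   [-c ]
  [ A    0  ] [ lambda ] = [ b ]

Solving the linear system:
  x*      = (-0.1111, 1.8333, 2.1667)
  lambda* = (6.1667, 3.5)
  f(x*)   = 57.8056

x* = (-0.1111, 1.8333, 2.1667), lambda* = (6.1667, 3.5)


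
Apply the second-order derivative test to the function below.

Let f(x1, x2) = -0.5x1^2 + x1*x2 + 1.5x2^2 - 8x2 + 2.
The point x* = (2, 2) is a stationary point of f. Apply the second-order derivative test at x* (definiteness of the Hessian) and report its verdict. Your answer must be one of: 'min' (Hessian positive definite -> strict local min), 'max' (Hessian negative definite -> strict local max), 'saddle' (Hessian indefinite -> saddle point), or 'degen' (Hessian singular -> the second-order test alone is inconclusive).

Compute the Hessian H = grad^2 f:
  H = [[-1, 1], [1, 3]]
Verify stationarity: grad f(x*) = H x* + g = (0, 0).
Eigenvalues of H: -1.2361, 3.2361.
Eigenvalues have mixed signs, so H is indefinite -> x* is a saddle point.

saddle


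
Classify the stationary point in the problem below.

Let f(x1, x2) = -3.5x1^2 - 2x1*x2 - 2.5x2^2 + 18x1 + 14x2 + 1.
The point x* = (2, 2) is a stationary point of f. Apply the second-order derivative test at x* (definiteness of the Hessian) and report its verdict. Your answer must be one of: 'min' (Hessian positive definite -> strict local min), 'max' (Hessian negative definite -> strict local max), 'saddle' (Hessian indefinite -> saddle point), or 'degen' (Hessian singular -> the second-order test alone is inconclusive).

Compute the Hessian H = grad^2 f:
  H = [[-7, -2], [-2, -5]]
Verify stationarity: grad f(x*) = H x* + g = (0, 0).
Eigenvalues of H: -8.2361, -3.7639.
Both eigenvalues < 0, so H is negative definite -> x* is a strict local max.

max


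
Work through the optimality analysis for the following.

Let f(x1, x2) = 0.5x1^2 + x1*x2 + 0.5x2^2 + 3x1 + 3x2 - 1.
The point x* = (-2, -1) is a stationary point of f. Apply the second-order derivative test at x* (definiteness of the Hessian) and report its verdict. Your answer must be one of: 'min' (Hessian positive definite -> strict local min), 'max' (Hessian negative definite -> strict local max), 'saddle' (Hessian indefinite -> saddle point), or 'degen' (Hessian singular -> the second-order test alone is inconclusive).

Compute the Hessian H = grad^2 f:
  H = [[1, 1], [1, 1]]
Verify stationarity: grad f(x*) = H x* + g = (0, 0).
Eigenvalues of H: 0, 2.
H has a zero eigenvalue (singular; positive semidefinite but not definite), so H is neither positive definite, negative definite, nor indefinite. The second-order test alone is inconclusive -> degen.
(Indeed, f is constant along the null direction of H through x*, so x* is not a strict local extremum.)

degen


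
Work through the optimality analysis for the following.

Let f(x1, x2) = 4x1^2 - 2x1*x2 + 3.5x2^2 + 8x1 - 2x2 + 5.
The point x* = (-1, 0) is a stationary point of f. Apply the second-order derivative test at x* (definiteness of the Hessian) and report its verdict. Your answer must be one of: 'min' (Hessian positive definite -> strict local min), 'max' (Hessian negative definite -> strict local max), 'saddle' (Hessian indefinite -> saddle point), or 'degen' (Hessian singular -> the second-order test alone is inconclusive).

Compute the Hessian H = grad^2 f:
  H = [[8, -2], [-2, 7]]
Verify stationarity: grad f(x*) = H x* + g = (0, 0).
Eigenvalues of H: 5.4384, 9.5616.
Both eigenvalues > 0, so H is positive definite -> x* is a strict local min.

min


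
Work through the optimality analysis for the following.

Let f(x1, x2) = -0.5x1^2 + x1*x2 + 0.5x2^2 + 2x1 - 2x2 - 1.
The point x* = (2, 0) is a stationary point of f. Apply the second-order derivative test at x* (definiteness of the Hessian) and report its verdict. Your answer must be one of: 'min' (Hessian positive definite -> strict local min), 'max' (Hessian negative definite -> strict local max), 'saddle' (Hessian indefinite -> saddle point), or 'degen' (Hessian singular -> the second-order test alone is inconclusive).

Compute the Hessian H = grad^2 f:
  H = [[-1, 1], [1, 1]]
Verify stationarity: grad f(x*) = H x* + g = (0, 0).
Eigenvalues of H: -1.4142, 1.4142.
Eigenvalues have mixed signs, so H is indefinite -> x* is a saddle point.

saddle


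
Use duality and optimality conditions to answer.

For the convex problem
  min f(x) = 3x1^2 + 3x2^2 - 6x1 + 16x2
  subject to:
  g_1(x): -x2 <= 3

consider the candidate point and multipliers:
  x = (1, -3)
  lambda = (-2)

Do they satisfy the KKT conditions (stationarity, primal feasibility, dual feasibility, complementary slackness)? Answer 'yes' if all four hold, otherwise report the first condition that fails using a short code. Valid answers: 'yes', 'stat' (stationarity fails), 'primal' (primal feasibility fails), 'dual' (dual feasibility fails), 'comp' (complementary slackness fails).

Gradient of f: grad f(x) = Q x + c = (0, -2)
Constraint values g_i(x) = a_i^T x - b_i:
  g_1((1, -3)) = 0
Stationarity residual: grad f(x) + sum_i lambda_i a_i = (0, 0)
  -> stationarity OK
Primal feasibility (all g_i <= 0): OK
Dual feasibility (all lambda_i >= 0): FAILS
Complementary slackness (lambda_i * g_i(x) = 0 for all i): OK

Verdict: the first failing condition is dual_feasibility -> dual.

dual


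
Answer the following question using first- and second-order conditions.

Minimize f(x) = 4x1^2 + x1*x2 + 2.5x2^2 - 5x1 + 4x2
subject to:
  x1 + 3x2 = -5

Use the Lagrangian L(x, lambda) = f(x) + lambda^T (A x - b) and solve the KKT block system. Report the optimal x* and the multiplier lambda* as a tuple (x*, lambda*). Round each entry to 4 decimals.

Form the Lagrangian:
  L(x, lambda) = (1/2) x^T Q x + c^T x + lambda^T (A x - b)
Stationarity (grad_x L = 0): Q x + c + A^T lambda = 0.
Primal feasibility: A x = b.

This gives the KKT block system:
  [ Q   A^T ] [ x     ]   [-c ]
  [ A    0  ] [ lambda ] = [ b ]

Solving the linear system:
  x*      = (0.662, -1.8873)
  lambda* = (1.5915)
  f(x*)   = -1.4507

x* = (0.662, -1.8873), lambda* = (1.5915)


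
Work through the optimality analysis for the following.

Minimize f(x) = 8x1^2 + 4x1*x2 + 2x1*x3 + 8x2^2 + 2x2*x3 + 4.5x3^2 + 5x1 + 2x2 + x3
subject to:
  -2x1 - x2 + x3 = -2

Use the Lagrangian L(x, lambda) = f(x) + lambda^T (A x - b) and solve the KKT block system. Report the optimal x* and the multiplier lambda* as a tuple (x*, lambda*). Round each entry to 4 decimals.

Form the Lagrangian:
  L(x, lambda) = (1/2) x^T Q x + c^T x + lambda^T (A x - b)
Stationarity (grad_x L = 0): Q x + c + A^T lambda = 0.
Primal feasibility: A x = b.

This gives the KKT block system:
  [ Q   A^T ] [ x     ]   [-c ]
  [ A    0  ] [ lambda ] = [ b ]

Solving the linear system:
  x*      = (0.4446, 0.2259, -0.8849)
  lambda* = (5.6234)
  f(x*)   = 6.5183

x* = (0.4446, 0.2259, -0.8849), lambda* = (5.6234)


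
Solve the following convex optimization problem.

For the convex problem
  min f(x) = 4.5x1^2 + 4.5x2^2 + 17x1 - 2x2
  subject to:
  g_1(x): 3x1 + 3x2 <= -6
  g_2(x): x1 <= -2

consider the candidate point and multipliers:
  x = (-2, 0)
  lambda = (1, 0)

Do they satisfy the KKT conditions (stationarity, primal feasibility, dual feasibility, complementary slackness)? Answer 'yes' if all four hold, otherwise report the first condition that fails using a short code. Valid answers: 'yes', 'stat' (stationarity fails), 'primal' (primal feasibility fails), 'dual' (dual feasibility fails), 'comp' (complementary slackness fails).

Gradient of f: grad f(x) = Q x + c = (-1, -2)
Constraint values g_i(x) = a_i^T x - b_i:
  g_1((-2, 0)) = 0
  g_2((-2, 0)) = 0
Stationarity residual: grad f(x) + sum_i lambda_i a_i = (2, 1)
  -> stationarity FAILS
Primal feasibility (all g_i <= 0): OK
Dual feasibility (all lambda_i >= 0): OK
Complementary slackness (lambda_i * g_i(x) = 0 for all i): OK

Verdict: the first failing condition is stationarity -> stat.

stat


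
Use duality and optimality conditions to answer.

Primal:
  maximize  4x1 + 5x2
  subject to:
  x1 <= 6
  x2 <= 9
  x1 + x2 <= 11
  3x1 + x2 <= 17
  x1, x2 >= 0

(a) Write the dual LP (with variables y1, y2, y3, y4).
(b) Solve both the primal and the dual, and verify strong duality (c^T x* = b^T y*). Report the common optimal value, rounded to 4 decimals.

The standard primal-dual pair for 'max c^T x s.t. A x <= b, x >= 0' is:
  Dual:  min b^T y  s.t.  A^T y >= c,  y >= 0.

So the dual LP is:
  minimize  6y1 + 9y2 + 11y3 + 17y4
  subject to:
    y1 + y3 + 3y4 >= 4
    y2 + y3 + y4 >= 5
    y1, y2, y3, y4 >= 0

Solving the primal: x* = (2, 9).
  primal value c^T x* = 53.
Solving the dual: y* = (0, 1, 4, 0).
  dual value b^T y* = 53.
Strong duality: c^T x* = b^T y*. Confirmed.

53


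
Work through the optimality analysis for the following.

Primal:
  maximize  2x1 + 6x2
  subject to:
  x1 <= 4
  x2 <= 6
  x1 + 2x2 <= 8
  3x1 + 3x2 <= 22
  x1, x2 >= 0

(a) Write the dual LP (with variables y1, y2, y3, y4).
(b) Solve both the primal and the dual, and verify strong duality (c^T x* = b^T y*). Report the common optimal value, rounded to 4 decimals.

The standard primal-dual pair for 'max c^T x s.t. A x <= b, x >= 0' is:
  Dual:  min b^T y  s.t.  A^T y >= c,  y >= 0.

So the dual LP is:
  minimize  4y1 + 6y2 + 8y3 + 22y4
  subject to:
    y1 + y3 + 3y4 >= 2
    y2 + 2y3 + 3y4 >= 6
    y1, y2, y3, y4 >= 0

Solving the primal: x* = (0, 4).
  primal value c^T x* = 24.
Solving the dual: y* = (0, 0, 3, 0).
  dual value b^T y* = 24.
Strong duality: c^T x* = b^T y*. Confirmed.

24


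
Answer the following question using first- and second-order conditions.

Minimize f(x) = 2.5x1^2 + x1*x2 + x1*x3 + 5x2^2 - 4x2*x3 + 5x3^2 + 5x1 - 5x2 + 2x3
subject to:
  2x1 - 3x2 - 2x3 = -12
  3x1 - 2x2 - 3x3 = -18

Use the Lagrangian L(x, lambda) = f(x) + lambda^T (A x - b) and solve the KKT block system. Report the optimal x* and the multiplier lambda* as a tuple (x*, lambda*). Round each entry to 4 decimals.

Form the Lagrangian:
  L(x, lambda) = (1/2) x^T Q x + c^T x + lambda^T (A x - b)
Stationarity (grad_x L = 0): Q x + c + A^T lambda = 0.
Primal feasibility: A x = b.

This gives the KKT block system:
  [ Q   A^T ] [ x     ]   [-c ]
  [ A    0  ] [ lambda ] = [ b ]

Solving the linear system:
  x*      = (-4.2941, 0, 1.7059)
  lambda* = (-15.5765, 15.3059)
  f(x*)   = 35.2647

x* = (-4.2941, 0, 1.7059), lambda* = (-15.5765, 15.3059)


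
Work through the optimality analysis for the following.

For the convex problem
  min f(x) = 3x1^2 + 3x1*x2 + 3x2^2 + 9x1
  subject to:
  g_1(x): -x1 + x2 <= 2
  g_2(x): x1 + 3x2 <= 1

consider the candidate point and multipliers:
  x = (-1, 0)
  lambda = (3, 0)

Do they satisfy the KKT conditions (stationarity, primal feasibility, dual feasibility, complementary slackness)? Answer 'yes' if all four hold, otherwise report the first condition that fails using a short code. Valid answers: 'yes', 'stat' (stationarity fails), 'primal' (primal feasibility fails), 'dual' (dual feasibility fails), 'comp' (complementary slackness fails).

Gradient of f: grad f(x) = Q x + c = (3, -3)
Constraint values g_i(x) = a_i^T x - b_i:
  g_1((-1, 0)) = -1
  g_2((-1, 0)) = -2
Stationarity residual: grad f(x) + sum_i lambda_i a_i = (0, 0)
  -> stationarity OK
Primal feasibility (all g_i <= 0): OK
Dual feasibility (all lambda_i >= 0): OK
Complementary slackness (lambda_i * g_i(x) = 0 for all i): FAILS

Verdict: the first failing condition is complementary_slackness -> comp.

comp


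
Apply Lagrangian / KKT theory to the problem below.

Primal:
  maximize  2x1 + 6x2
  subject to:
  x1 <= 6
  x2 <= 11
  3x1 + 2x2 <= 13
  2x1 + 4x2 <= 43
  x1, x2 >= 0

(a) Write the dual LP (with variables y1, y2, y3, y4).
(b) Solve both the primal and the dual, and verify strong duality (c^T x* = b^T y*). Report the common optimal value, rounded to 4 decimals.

The standard primal-dual pair for 'max c^T x s.t. A x <= b, x >= 0' is:
  Dual:  min b^T y  s.t.  A^T y >= c,  y >= 0.

So the dual LP is:
  minimize  6y1 + 11y2 + 13y3 + 43y4
  subject to:
    y1 + 3y3 + 2y4 >= 2
    y2 + 2y3 + 4y4 >= 6
    y1, y2, y3, y4 >= 0

Solving the primal: x* = (0, 6.5).
  primal value c^T x* = 39.
Solving the dual: y* = (0, 0, 3, 0).
  dual value b^T y* = 39.
Strong duality: c^T x* = b^T y*. Confirmed.

39


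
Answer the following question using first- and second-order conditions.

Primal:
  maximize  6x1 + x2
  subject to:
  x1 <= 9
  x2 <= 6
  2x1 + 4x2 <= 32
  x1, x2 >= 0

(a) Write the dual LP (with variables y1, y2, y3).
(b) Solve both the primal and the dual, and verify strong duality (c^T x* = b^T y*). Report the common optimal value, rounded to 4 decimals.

The standard primal-dual pair for 'max c^T x s.t. A x <= b, x >= 0' is:
  Dual:  min b^T y  s.t.  A^T y >= c,  y >= 0.

So the dual LP is:
  minimize  9y1 + 6y2 + 32y3
  subject to:
    y1 + 2y3 >= 6
    y2 + 4y3 >= 1
    y1, y2, y3 >= 0

Solving the primal: x* = (9, 3.5).
  primal value c^T x* = 57.5.
Solving the dual: y* = (5.5, 0, 0.25).
  dual value b^T y* = 57.5.
Strong duality: c^T x* = b^T y*. Confirmed.

57.5


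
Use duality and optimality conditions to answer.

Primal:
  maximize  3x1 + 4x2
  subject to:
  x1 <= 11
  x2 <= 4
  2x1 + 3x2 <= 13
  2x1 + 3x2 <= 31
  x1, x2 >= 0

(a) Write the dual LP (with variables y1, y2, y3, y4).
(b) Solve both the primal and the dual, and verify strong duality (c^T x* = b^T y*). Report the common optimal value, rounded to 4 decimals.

The standard primal-dual pair for 'max c^T x s.t. A x <= b, x >= 0' is:
  Dual:  min b^T y  s.t.  A^T y >= c,  y >= 0.

So the dual LP is:
  minimize  11y1 + 4y2 + 13y3 + 31y4
  subject to:
    y1 + 2y3 + 2y4 >= 3
    y2 + 3y3 + 3y4 >= 4
    y1, y2, y3, y4 >= 0

Solving the primal: x* = (6.5, 0).
  primal value c^T x* = 19.5.
Solving the dual: y* = (0, 0, 1.5, 0).
  dual value b^T y* = 19.5.
Strong duality: c^T x* = b^T y*. Confirmed.

19.5


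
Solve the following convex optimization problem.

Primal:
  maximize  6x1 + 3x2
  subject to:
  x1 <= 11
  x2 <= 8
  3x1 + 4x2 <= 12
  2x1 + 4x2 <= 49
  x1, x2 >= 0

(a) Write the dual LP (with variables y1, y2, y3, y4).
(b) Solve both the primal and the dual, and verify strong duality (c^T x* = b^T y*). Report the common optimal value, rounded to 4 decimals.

The standard primal-dual pair for 'max c^T x s.t. A x <= b, x >= 0' is:
  Dual:  min b^T y  s.t.  A^T y >= c,  y >= 0.

So the dual LP is:
  minimize  11y1 + 8y2 + 12y3 + 49y4
  subject to:
    y1 + 3y3 + 2y4 >= 6
    y2 + 4y3 + 4y4 >= 3
    y1, y2, y3, y4 >= 0

Solving the primal: x* = (4, 0).
  primal value c^T x* = 24.
Solving the dual: y* = (0, 0, 2, 0).
  dual value b^T y* = 24.
Strong duality: c^T x* = b^T y*. Confirmed.

24
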